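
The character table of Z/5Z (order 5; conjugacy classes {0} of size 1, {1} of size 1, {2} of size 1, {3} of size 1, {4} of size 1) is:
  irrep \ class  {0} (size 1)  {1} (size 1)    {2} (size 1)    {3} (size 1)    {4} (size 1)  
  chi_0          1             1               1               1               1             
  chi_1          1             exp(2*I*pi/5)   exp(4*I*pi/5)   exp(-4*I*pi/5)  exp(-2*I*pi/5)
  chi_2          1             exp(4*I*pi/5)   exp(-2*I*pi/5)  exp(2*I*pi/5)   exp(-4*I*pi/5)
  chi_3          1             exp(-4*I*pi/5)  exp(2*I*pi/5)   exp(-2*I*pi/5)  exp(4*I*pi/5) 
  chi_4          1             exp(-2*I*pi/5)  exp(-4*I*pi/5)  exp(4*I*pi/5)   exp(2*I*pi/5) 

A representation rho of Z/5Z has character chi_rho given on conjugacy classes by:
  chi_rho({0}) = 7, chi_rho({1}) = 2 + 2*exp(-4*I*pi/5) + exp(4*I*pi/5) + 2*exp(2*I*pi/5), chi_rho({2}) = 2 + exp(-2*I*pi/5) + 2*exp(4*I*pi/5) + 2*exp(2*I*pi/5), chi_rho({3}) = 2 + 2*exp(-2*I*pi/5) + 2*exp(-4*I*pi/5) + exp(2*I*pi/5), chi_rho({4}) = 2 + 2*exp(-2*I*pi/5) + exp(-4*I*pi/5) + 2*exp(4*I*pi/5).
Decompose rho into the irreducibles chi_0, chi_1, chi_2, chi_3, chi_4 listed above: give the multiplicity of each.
Multiplicities: chi_0: 2, chi_1: 2, chi_2: 1, chi_3: 2, chi_4: 0.

Details: Use <chi_rho, chi> = (1/|G|) sum_C |C| * chi_rho(C) * conj(chi(C)) with |G| = 5 for each irreducible chi in the table:
  <chi_rho, chi_0> = (1/5)[1*(7)*conj(1) + 1*(2 + 2*exp(-4*I*pi/5) + exp(4*I*pi/5) + 2*exp(2*I*pi/5))*conj(1) + 1*(2 + exp(-2*I*pi/5) + 2*exp(4*I*pi/5) + 2*exp(2*I*pi/5))*conj(1) + 1*(2 + 2*exp(-2*I*pi/5) + 2*exp(-4*I*pi/5) + exp(2*I*pi/5))*conj(1) + 1*(2 + 2*exp(-2*I*pi/5) + exp(-4*I*pi/5) + 2*exp(4*I*pi/5))*conj(1)]
      = (1/5)[(7) + (2 + 2*exp(-4*I*pi/5) + exp(4*I*pi/5) + 2*exp(2*I*pi/5)) + (2 + exp(-2*I*pi/5) + 2*exp(4*I*pi/5) + 2*exp(2*I*pi/5)) + (2 + 2*exp(-2*I*pi/5) + 2*exp(-4*I*pi/5) + exp(2*I*pi/5)) + (2 + 2*exp(-2*I*pi/5) + exp(-4*I*pi/5) + 2*exp(4*I*pi/5))] = 10/5 = 2
  <chi_rho, chi_1> = (1/5)[1*(7)*conj(1) + 1*(2 + 2*exp(-4*I*pi/5) + exp(4*I*pi/5) + 2*exp(2*I*pi/5))*conj(exp(2*I*pi/5)) + 1*(2 + exp(-2*I*pi/5) + 2*exp(4*I*pi/5) + 2*exp(2*I*pi/5))*conj(exp(4*I*pi/5)) + 1*(2 + 2*exp(-2*I*pi/5) + 2*exp(-4*I*pi/5) + exp(2*I*pi/5))*conj(exp(-4*I*pi/5)) + 1*(2 + 2*exp(-2*I*pi/5) + exp(-4*I*pi/5) + 2*exp(4*I*pi/5))*conj(exp(-2*I*pi/5))]
      = (1/5)[(7) + (2 + 2*exp(-2*I*pi/5) + exp(2*I*pi/5) + 2*exp(4*I*pi/5)) + (2 + 2*exp(-2*I*pi/5) + 2*exp(-4*I*pi/5) + exp(4*I*pi/5)) + (2 + exp(-4*I*pi/5) + 2*exp(4*I*pi/5) + 2*exp(2*I*pi/5)) + (2 + 2*exp(-4*I*pi/5) + exp(-2*I*pi/5) + 2*exp(2*I*pi/5))] = 10/5 = 2
  <chi_rho, chi_2> = (1/5)[1*(7)*conj(1) + 1*(2 + 2*exp(-4*I*pi/5) + exp(4*I*pi/5) + 2*exp(2*I*pi/5))*conj(exp(4*I*pi/5)) + 1*(2 + exp(-2*I*pi/5) + 2*exp(4*I*pi/5) + 2*exp(2*I*pi/5))*conj(exp(-2*I*pi/5)) + 1*(2 + 2*exp(-2*I*pi/5) + 2*exp(-4*I*pi/5) + exp(2*I*pi/5))*conj(exp(2*I*pi/5)) + 1*(2 + 2*exp(-2*I*pi/5) + exp(-4*I*pi/5) + 2*exp(4*I*pi/5))*conj(exp(-4*I*pi/5))]
      = (1/5)[(7) + (1 + 2*exp(-2*I*pi/5) + 2*exp(-4*I*pi/5) + 2*exp(2*I*pi/5)) + (1 + 2*exp(-4*I*pi/5) + 2*exp(4*I*pi/5) + 2*exp(2*I*pi/5)) + (1 + 2*exp(-2*I*pi/5) + 2*exp(-4*I*pi/5) + 2*exp(4*I*pi/5)) + (1 + 2*exp(-2*I*pi/5) + 2*exp(4*I*pi/5) + 2*exp(2*I*pi/5))] = 5/5 = 1
  <chi_rho, chi_3> = (1/5)[1*(7)*conj(1) + 1*(2 + 2*exp(-4*I*pi/5) + exp(4*I*pi/5) + 2*exp(2*I*pi/5))*conj(exp(-4*I*pi/5)) + 1*(2 + exp(-2*I*pi/5) + 2*exp(4*I*pi/5) + 2*exp(2*I*pi/5))*conj(exp(2*I*pi/5)) + 1*(2 + 2*exp(-2*I*pi/5) + 2*exp(-4*I*pi/5) + exp(2*I*pi/5))*conj(exp(-2*I*pi/5)) + 1*(2 + 2*exp(-2*I*pi/5) + exp(-4*I*pi/5) + 2*exp(4*I*pi/5))*conj(exp(4*I*pi/5))]
      = (1/5)[(7) + (2 + 2*exp(-4*I*pi/5) + exp(-2*I*pi/5) + 2*exp(4*I*pi/5)) + (2 + 2*exp(-2*I*pi/5) + exp(-4*I*pi/5) + 2*exp(2*I*pi/5)) + (2 + 2*exp(-2*I*pi/5) + exp(4*I*pi/5) + 2*exp(2*I*pi/5)) + (2 + 2*exp(-4*I*pi/5) + exp(2*I*pi/5) + 2*exp(4*I*pi/5))] = 10/5 = 2
  <chi_rho, chi_4> = (1/5)[1*(7)*conj(1) + 1*(2 + 2*exp(-4*I*pi/5) + exp(4*I*pi/5) + 2*exp(2*I*pi/5))*conj(exp(-2*I*pi/5)) + 1*(2 + exp(-2*I*pi/5) + 2*exp(4*I*pi/5) + 2*exp(2*I*pi/5))*conj(exp(-4*I*pi/5)) + 1*(2 + 2*exp(-2*I*pi/5) + 2*exp(-4*I*pi/5) + exp(2*I*pi/5))*conj(exp(4*I*pi/5)) + 1*(2 + 2*exp(-2*I*pi/5) + exp(-4*I*pi/5) + 2*exp(4*I*pi/5))*conj(exp(2*I*pi/5))]
      = (1/5)[(7) + (2*exp(-2*I*pi/5) + exp(-4*I*pi/5) + 2*exp(4*I*pi/5) + 2*exp(2*I*pi/5)) + (2*exp(-2*I*pi/5) + 2*exp(-4*I*pi/5) + exp(2*I*pi/5) + 2*exp(4*I*pi/5)) + (2*exp(-4*I*pi/5) + exp(-2*I*pi/5) + 2*exp(4*I*pi/5) + 2*exp(2*I*pi/5)) + (2*exp(-2*I*pi/5) + 2*exp(-4*I*pi/5) + exp(4*I*pi/5) + 2*exp(2*I*pi/5))] = 0/5 = 0
(Exp terms are combined using exp(i*s)*conj(exp(i*t)) = exp(i*(s-t)), and sums of them are collapsed using the identity that for every m > 1 the m distinct m-th roots of unity sum to 0, e.g. 1 + exp(2*I*pi/3) + exp(-2*I*pi/3) = 0.)
Dimension check: dim(rho) = sum (mult * dim) = 2*1 + 2*1 + 1*1 + 2*1 + 0*1 = 7 = chi_rho(e) = 7.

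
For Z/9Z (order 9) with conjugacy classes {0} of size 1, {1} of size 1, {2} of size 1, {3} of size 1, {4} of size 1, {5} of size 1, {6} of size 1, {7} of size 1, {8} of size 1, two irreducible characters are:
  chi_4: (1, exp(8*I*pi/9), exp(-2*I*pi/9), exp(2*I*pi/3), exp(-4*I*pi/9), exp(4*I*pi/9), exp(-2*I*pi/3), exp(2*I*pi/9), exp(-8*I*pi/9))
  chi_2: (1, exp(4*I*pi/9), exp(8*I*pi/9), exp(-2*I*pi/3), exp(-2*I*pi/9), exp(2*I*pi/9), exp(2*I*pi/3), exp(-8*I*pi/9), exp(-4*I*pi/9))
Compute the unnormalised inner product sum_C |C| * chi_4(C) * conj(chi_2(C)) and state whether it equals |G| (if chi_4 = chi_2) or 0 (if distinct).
Sum = 0; so <chi_4, chi_2> = 0 (distinct irreducibles are orthogonal).

Argument: Compute term by term over conjugacy classes (|C| * chi_4(C) * conj(chi_2(C))):
  1*(1)*conj(1) + 1*(exp(8*I*pi/9))*conj(exp(4*I*pi/9)) + 1*(exp(-2*I*pi/9))*conj(exp(8*I*pi/9)) + 1*(exp(2*I*pi/3))*conj(exp(-2*I*pi/3)) + 1*(exp(-4*I*pi/9))*conj(exp(-2*I*pi/9)) + 1*(exp(4*I*pi/9))*conj(exp(2*I*pi/9)) + 1*(exp(-2*I*pi/3))*conj(exp(2*I*pi/3)) + 1*(exp(2*I*pi/9))*conj(exp(-8*I*pi/9)) + 1*(exp(-8*I*pi/9))*conj(exp(-4*I*pi/9))
  = (1) + (exp(4*I*pi/9)) + (exp(8*I*pi/9)) + (exp(-2*I*pi/3)) + (exp(-2*I*pi/9)) + (exp(2*I*pi/9)) + (exp(2*I*pi/3)) + (exp(-8*I*pi/9)) + (exp(-4*I*pi/9))
  = 0.
(Exp terms are combined using exp(i*s)*conj(exp(i*t)) = exp(i*(s-t)), and sums of them are collapsed using the identity that for every m > 1 the m distinct m-th roots of unity sum to 0, e.g. 1 + exp(2*I*pi/3) + exp(-2*I*pi/3) = 0.)
Dividing by |G| = 9 gives 0/9 = 0, matching the row-orthogonality relation <chi_4, chi_2> = [chi_4 = chi_2].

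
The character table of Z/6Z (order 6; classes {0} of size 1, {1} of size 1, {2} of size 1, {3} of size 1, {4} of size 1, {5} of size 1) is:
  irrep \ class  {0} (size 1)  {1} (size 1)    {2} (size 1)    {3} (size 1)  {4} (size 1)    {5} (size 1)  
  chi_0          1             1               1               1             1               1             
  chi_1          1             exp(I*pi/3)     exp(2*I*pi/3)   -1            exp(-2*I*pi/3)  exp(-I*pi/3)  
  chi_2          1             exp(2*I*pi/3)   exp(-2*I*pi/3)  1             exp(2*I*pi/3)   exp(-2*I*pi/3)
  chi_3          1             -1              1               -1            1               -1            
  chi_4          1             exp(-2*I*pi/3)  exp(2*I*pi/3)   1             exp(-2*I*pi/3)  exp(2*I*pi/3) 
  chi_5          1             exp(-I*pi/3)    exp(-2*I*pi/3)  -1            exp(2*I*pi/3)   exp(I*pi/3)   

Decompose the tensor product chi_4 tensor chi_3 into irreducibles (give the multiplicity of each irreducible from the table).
chi_4 tensor chi_3 = chi_1 (all other irreducibles have multiplicity 0).

Proof sketch: The character of a tensor product is the pointwise product (chi_4 * chi_3)(C) = chi_4(C) * chi_3(C):
  {0}: (1)*(1), {1}: (exp(-2*I*pi/3))*(-1), {2}: (exp(2*I*pi/3))*(1), {3}: (1)*(-1), {4}: (exp(-2*I*pi/3))*(1), {5}: (exp(2*I*pi/3))*(-1)
so (chi_4 * chi_3) takes values
  {0} -> 1, {1} -> -exp(-2*I*pi/3), {2} -> exp(2*I*pi/3), {3} -> -1, {4} -> exp(-2*I*pi/3), {5} -> -exp(2*I*pi/3).
Now take the inner product of this character with each irreducible chi from the table, <chi_4*chi_3, chi> = (1/6) sum_C |C| (chi_4*chi_3)(C) conj(chi(C)):
  <chi_4*chi_3, chi_0> = (1/6)[1*(1)*conj(1) + 1*(-exp(-2*I*pi/3))*conj(1) + 1*(exp(2*I*pi/3))*conj(1) + 1*(-1)*conj(1) + 1*(exp(-2*I*pi/3))*conj(1) + 1*(-exp(2*I*pi/3))*conj(1)]
      = (1/6)[(1) + (-exp(-2*I*pi/3)) + (exp(2*I*pi/3)) + (-1) + (exp(-2*I*pi/3)) + (-exp(2*I*pi/3))] = 0/6 = 0
  <chi_4*chi_3, chi_1> = (1/6)[1*(1)*conj(1) + 1*(-exp(-2*I*pi/3))*conj(exp(I*pi/3)) + 1*(exp(2*I*pi/3))*conj(exp(2*I*pi/3)) + 1*(-1)*conj(-1) + 1*(exp(-2*I*pi/3))*conj(exp(-2*I*pi/3)) + 1*(-exp(2*I*pi/3))*conj(exp(-I*pi/3))]
      = (1/6)[(1) + (1) + (1) + (1) + (1) + (1)] = 6/6 = 1
  <chi_4*chi_3, chi_2> = (1/6)[1*(1)*conj(1) + 1*(-exp(-2*I*pi/3))*conj(exp(2*I*pi/3)) + 1*(exp(2*I*pi/3))*conj(exp(-2*I*pi/3)) + 1*(-1)*conj(1) + 1*(exp(-2*I*pi/3))*conj(exp(2*I*pi/3)) + 1*(-exp(2*I*pi/3))*conj(exp(-2*I*pi/3))]
      = (1/6)[(1) + (-exp(2*I*pi/3)) + (exp(-2*I*pi/3)) + (-1) + (exp(2*I*pi/3)) + (-exp(-2*I*pi/3))] = 0/6 = 0
  <chi_4*chi_3, chi_3> = (1/6)[1*(1)*conj(1) + 1*(-exp(-2*I*pi/3))*conj(-1) + 1*(exp(2*I*pi/3))*conj(1) + 1*(-1)*conj(-1) + 1*(exp(-2*I*pi/3))*conj(1) + 1*(-exp(2*I*pi/3))*conj(-1)]
      = (1/6)[(1) + (exp(-2*I*pi/3)) + (exp(2*I*pi/3)) + (1) + (exp(-2*I*pi/3)) + (exp(2*I*pi/3))] = 0/6 = 0
  <chi_4*chi_3, chi_4> = (1/6)[1*(1)*conj(1) + 1*(-exp(-2*I*pi/3))*conj(exp(-2*I*pi/3)) + 1*(exp(2*I*pi/3))*conj(exp(2*I*pi/3)) + 1*(-1)*conj(1) + 1*(exp(-2*I*pi/3))*conj(exp(-2*I*pi/3)) + 1*(-exp(2*I*pi/3))*conj(exp(2*I*pi/3))]
      = (1/6)[(1) + (-1) + (1) + (-1) + (1) + (-1)] = 0/6 = 0
  <chi_4*chi_3, chi_5> = (1/6)[1*(1)*conj(1) + 1*(-exp(-2*I*pi/3))*conj(exp(-I*pi/3)) + 1*(exp(2*I*pi/3))*conj(exp(-2*I*pi/3)) + 1*(-1)*conj(-1) + 1*(exp(-2*I*pi/3))*conj(exp(2*I*pi/3)) + 1*(-exp(2*I*pi/3))*conj(exp(I*pi/3))]
      = (1/6)[(1) + (-exp(-I*pi/3)) + (exp(-2*I*pi/3)) + (1) + (exp(2*I*pi/3)) + (-exp(I*pi/3))] = 0/6 = 0
(Exp terms are combined using exp(i*s)*conj(exp(i*t)) = exp(i*(s-t)), and sums of them are collapsed using the identity that for every m > 1 the m distinct m-th roots of unity sum to 0, e.g. 1 + exp(2*I*pi/3) + exp(-2*I*pi/3) = 0.)
Hence the multiplicities are chi_1: 1. Dimension check: dim(chi_4)*dim(chi_3) = 1*1 = 1 and sum (mult * dim) = 1*1 = 1.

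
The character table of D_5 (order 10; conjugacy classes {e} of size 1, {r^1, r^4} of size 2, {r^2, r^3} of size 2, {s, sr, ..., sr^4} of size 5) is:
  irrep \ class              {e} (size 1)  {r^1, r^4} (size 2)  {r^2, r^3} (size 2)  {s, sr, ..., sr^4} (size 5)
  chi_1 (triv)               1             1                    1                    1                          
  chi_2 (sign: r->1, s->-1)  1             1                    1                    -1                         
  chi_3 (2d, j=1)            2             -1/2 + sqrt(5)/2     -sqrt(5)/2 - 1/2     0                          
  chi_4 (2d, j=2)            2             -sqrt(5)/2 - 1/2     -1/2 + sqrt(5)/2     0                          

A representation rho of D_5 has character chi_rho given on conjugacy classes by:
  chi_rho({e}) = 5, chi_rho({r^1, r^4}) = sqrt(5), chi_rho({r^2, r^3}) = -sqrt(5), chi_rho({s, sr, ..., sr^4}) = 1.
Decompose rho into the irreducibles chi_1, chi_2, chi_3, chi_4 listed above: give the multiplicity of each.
Multiplicities: chi_1: 1, chi_2: 0, chi_3: 2, chi_4: 0.

Justification: Use <chi_rho, chi> = (1/|G|) sum_C |C| * chi_rho(C) * conj(chi(C)) with |G| = 10 for each irreducible chi in the table:
  <chi_rho, chi_1> = (1/10)[1*(5)*conj(1) + 2*(sqrt(5))*conj(1) + 2*(-sqrt(5))*conj(1) + 5*(1)*conj(1)]
      = (1/10)[(5) + (2*sqrt(5)) + (-2*sqrt(5)) + (5)] = 10/10 = 1
  <chi_rho, chi_2> = (1/10)[1*(5)*conj(1) + 2*(sqrt(5))*conj(1) + 2*(-sqrt(5))*conj(1) + 5*(1)*conj(-1)]
      = (1/10)[(5) + (2*sqrt(5)) + (-2*sqrt(5)) + (-5)] = 0/10 = 0
  <chi_rho, chi_3> = (1/10)[1*(5)*conj(2) + 2*(sqrt(5))*conj(-1/2 + sqrt(5)/2) + 2*(-sqrt(5))*conj(-sqrt(5)/2 - 1/2) + 5*(1)*conj(0)]
      = (1/10)[(10) + (5 - sqrt(5)) + (sqrt(5) + 5) + (0)] = 20/10 = 2
  <chi_rho, chi_4> = (1/10)[1*(5)*conj(2) + 2*(sqrt(5))*conj(-sqrt(5)/2 - 1/2) + 2*(-sqrt(5))*conj(-1/2 + sqrt(5)/2) + 5*(1)*conj(0)]
      = (1/10)[(10) + (-5 - sqrt(5)) + (-5 + sqrt(5)) + (0)] = 0/10 = 0
Dimension check: dim(rho) = sum (mult * dim) = 1*1 + 0*1 + 2*2 + 0*2 = 5 = chi_rho(e) = 5.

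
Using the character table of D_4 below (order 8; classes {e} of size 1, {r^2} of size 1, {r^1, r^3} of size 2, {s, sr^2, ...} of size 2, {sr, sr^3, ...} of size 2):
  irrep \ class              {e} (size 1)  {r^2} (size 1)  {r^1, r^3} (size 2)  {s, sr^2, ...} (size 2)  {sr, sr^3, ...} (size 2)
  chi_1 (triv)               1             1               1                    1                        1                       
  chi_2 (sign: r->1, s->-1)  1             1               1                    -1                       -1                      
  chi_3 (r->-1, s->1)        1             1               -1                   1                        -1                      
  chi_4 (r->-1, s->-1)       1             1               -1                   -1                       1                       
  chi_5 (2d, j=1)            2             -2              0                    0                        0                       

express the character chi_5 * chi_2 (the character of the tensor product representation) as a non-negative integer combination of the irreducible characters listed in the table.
chi_5 tensor chi_2 = chi_5 (all other irreducibles have multiplicity 0).

The character of a tensor product is the pointwise product (chi_5 * chi_2)(C) = chi_5(C) * chi_2(C):
  {e}: (2)*(1), {r^2}: (-2)*(1), {r^1, r^3}: (0)*(1), {s, sr^2, ...}: (0)*(-1), {sr, sr^3, ...}: (0)*(-1)
so (chi_5 * chi_2) takes values
  {e} -> 2, {r^2} -> -2, {r^1, r^3} -> 0, {s, sr^2, ...} -> 0, {sr, sr^3, ...} -> 0.
Now take the inner product of this character with each irreducible chi from the table, <chi_5*chi_2, chi> = (1/8) sum_C |C| (chi_5*chi_2)(C) conj(chi(C)):
  <chi_5*chi_2, chi_1> = (1/8)[1*(2)*conj(1) + 1*(-2)*conj(1) + 2*(0)*conj(1) + 2*(0)*conj(1) + 2*(0)*conj(1)]
      = (1/8)[(2) + (-2) + (0) + (0) + (0)] = 0/8 = 0
  <chi_5*chi_2, chi_2> = (1/8)[1*(2)*conj(1) + 1*(-2)*conj(1) + 2*(0)*conj(1) + 2*(0)*conj(-1) + 2*(0)*conj(-1)]
      = (1/8)[(2) + (-2) + (0) + (0) + (0)] = 0/8 = 0
  <chi_5*chi_2, chi_3> = (1/8)[1*(2)*conj(1) + 1*(-2)*conj(1) + 2*(0)*conj(-1) + 2*(0)*conj(1) + 2*(0)*conj(-1)]
      = (1/8)[(2) + (-2) + (0) + (0) + (0)] = 0/8 = 0
  <chi_5*chi_2, chi_4> = (1/8)[1*(2)*conj(1) + 1*(-2)*conj(1) + 2*(0)*conj(-1) + 2*(0)*conj(-1) + 2*(0)*conj(1)]
      = (1/8)[(2) + (-2) + (0) + (0) + (0)] = 0/8 = 0
  <chi_5*chi_2, chi_5> = (1/8)[1*(2)*conj(2) + 1*(-2)*conj(-2) + 2*(0)*conj(0) + 2*(0)*conj(0) + 2*(0)*conj(0)]
      = (1/8)[(4) + (4) + (0) + (0) + (0)] = 8/8 = 1
Hence the multiplicities are chi_5: 1. Dimension check: dim(chi_5)*dim(chi_2) = 2*1 = 2 and sum (mult * dim) = 1*2 = 2.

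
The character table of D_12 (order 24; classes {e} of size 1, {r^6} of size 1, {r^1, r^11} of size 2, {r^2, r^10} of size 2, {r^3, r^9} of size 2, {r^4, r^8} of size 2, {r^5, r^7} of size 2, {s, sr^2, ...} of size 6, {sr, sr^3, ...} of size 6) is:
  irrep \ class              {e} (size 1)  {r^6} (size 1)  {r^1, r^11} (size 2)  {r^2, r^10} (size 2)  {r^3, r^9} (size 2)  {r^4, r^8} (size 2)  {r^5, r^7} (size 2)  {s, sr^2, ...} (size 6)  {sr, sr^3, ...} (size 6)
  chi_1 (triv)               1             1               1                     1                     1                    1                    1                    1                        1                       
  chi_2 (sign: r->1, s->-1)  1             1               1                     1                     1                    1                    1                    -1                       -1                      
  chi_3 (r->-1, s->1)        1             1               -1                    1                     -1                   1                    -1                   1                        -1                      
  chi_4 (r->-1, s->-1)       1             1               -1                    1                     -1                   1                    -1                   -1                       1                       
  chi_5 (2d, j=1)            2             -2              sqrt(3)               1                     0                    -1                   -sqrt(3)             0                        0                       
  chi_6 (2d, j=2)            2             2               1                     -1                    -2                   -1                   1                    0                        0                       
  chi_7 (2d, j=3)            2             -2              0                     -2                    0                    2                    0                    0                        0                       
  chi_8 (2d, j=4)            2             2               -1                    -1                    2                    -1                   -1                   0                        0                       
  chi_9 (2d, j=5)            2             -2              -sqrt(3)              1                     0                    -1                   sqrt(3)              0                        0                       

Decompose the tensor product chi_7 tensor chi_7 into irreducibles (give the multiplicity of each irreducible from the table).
chi_7 tensor chi_7 = chi_1 + chi_2 + chi_3 + chi_4 (all other irreducibles have multiplicity 0).

Details: The character of a tensor product is the pointwise product (chi_7 * chi_7)(C) = chi_7(C) * chi_7(C):
  {e}: (2)*(2), {r^6}: (-2)*(-2), {r^1, r^11}: (0)*(0), {r^2, r^10}: (-2)*(-2), {r^3, r^9}: (0)*(0), {r^4, r^8}: (2)*(2), {r^5, r^7}: (0)*(0), {s, sr^2, ...}: (0)*(0), {sr, sr^3, ...}: (0)*(0)
so (chi_7 * chi_7) takes values
  {e} -> 4, {r^6} -> 4, {r^1, r^11} -> 0, {r^2, r^10} -> 4, {r^3, r^9} -> 0, {r^4, r^8} -> 4, {r^5, r^7} -> 0, {s, sr^2, ...} -> 0, {sr, sr^3, ...} -> 0.
Now take the inner product of this character with each irreducible chi from the table, <chi_7*chi_7, chi> = (1/24) sum_C |C| (chi_7*chi_7)(C) conj(chi(C)):
  <chi_7*chi_7, chi_1> = (1/24)[1*(4)*conj(1) + 1*(4)*conj(1) + 2*(0)*conj(1) + 2*(4)*conj(1) + 2*(0)*conj(1) + 2*(4)*conj(1) + 2*(0)*conj(1) + 6*(0)*conj(1) + 6*(0)*conj(1)]
      = (1/24)[(4) + (4) + (0) + (8) + (0) + (8) + (0) + (0) + (0)] = 24/24 = 1
  <chi_7*chi_7, chi_2> = (1/24)[1*(4)*conj(1) + 1*(4)*conj(1) + 2*(0)*conj(1) + 2*(4)*conj(1) + 2*(0)*conj(1) + 2*(4)*conj(1) + 2*(0)*conj(1) + 6*(0)*conj(-1) + 6*(0)*conj(-1)]
      = (1/24)[(4) + (4) + (0) + (8) + (0) + (8) + (0) + (0) + (0)] = 24/24 = 1
  <chi_7*chi_7, chi_3> = (1/24)[1*(4)*conj(1) + 1*(4)*conj(1) + 2*(0)*conj(-1) + 2*(4)*conj(1) + 2*(0)*conj(-1) + 2*(4)*conj(1) + 2*(0)*conj(-1) + 6*(0)*conj(1) + 6*(0)*conj(-1)]
      = (1/24)[(4) + (4) + (0) + (8) + (0) + (8) + (0) + (0) + (0)] = 24/24 = 1
  <chi_7*chi_7, chi_4> = (1/24)[1*(4)*conj(1) + 1*(4)*conj(1) + 2*(0)*conj(-1) + 2*(4)*conj(1) + 2*(0)*conj(-1) + 2*(4)*conj(1) + 2*(0)*conj(-1) + 6*(0)*conj(-1) + 6*(0)*conj(1)]
      = (1/24)[(4) + (4) + (0) + (8) + (0) + (8) + (0) + (0) + (0)] = 24/24 = 1
  <chi_7*chi_7, chi_5> = (1/24)[1*(4)*conj(2) + 1*(4)*conj(-2) + 2*(0)*conj(sqrt(3)) + 2*(4)*conj(1) + 2*(0)*conj(0) + 2*(4)*conj(-1) + 2*(0)*conj(-sqrt(3)) + 6*(0)*conj(0) + 6*(0)*conj(0)]
      = (1/24)[(8) + (-8) + (0) + (8) + (0) + (-8) + (0) + (0) + (0)] = 0/24 = 0
  <chi_7*chi_7, chi_6> = (1/24)[1*(4)*conj(2) + 1*(4)*conj(2) + 2*(0)*conj(1) + 2*(4)*conj(-1) + 2*(0)*conj(-2) + 2*(4)*conj(-1) + 2*(0)*conj(1) + 6*(0)*conj(0) + 6*(0)*conj(0)]
      = (1/24)[(8) + (8) + (0) + (-8) + (0) + (-8) + (0) + (0) + (0)] = 0/24 = 0
  <chi_7*chi_7, chi_7> = (1/24)[1*(4)*conj(2) + 1*(4)*conj(-2) + 2*(0)*conj(0) + 2*(4)*conj(-2) + 2*(0)*conj(0) + 2*(4)*conj(2) + 2*(0)*conj(0) + 6*(0)*conj(0) + 6*(0)*conj(0)]
      = (1/24)[(8) + (-8) + (0) + (-16) + (0) + (16) + (0) + (0) + (0)] = 0/24 = 0
  <chi_7*chi_7, chi_8> = (1/24)[1*(4)*conj(2) + 1*(4)*conj(2) + 2*(0)*conj(-1) + 2*(4)*conj(-1) + 2*(0)*conj(2) + 2*(4)*conj(-1) + 2*(0)*conj(-1) + 6*(0)*conj(0) + 6*(0)*conj(0)]
      = (1/24)[(8) + (8) + (0) + (-8) + (0) + (-8) + (0) + (0) + (0)] = 0/24 = 0
  <chi_7*chi_7, chi_9> = (1/24)[1*(4)*conj(2) + 1*(4)*conj(-2) + 2*(0)*conj(-sqrt(3)) + 2*(4)*conj(1) + 2*(0)*conj(0) + 2*(4)*conj(-1) + 2*(0)*conj(sqrt(3)) + 6*(0)*conj(0) + 6*(0)*conj(0)]
      = (1/24)[(8) + (-8) + (0) + (8) + (0) + (-8) + (0) + (0) + (0)] = 0/24 = 0
Hence the multiplicities are chi_1: 1, chi_2: 1, chi_3: 1, chi_4: 1. Dimension check: dim(chi_7)*dim(chi_7) = 2*2 = 4 and sum (mult * dim) = 1*1 + 1*1 + 1*1 + 1*1 = 4.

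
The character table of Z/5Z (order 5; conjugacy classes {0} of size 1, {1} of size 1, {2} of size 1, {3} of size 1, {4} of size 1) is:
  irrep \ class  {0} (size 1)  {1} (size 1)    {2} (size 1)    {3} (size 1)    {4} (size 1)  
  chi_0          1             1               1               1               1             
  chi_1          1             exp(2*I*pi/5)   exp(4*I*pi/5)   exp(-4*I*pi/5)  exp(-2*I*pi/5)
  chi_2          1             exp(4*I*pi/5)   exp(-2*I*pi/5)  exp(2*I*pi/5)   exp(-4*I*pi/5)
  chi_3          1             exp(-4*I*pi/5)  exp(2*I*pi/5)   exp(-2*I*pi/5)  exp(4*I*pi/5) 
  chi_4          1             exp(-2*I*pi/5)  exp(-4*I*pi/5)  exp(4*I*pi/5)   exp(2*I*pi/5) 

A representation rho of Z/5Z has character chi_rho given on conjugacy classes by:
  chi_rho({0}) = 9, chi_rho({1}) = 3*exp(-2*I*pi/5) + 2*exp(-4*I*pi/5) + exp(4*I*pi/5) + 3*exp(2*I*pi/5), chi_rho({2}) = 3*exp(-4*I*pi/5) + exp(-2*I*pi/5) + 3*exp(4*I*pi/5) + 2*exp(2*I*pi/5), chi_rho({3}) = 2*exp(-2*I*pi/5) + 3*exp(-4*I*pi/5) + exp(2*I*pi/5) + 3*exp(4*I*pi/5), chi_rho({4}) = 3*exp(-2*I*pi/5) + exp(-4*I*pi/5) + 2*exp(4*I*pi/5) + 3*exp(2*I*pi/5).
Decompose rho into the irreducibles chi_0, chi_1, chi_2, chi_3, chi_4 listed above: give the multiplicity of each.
Multiplicities: chi_0: 0, chi_1: 3, chi_2: 1, chi_3: 2, chi_4: 3.

Working: Use <chi_rho, chi> = (1/|G|) sum_C |C| * chi_rho(C) * conj(chi(C)) with |G| = 5 for each irreducible chi in the table:
  <chi_rho, chi_0> = (1/5)[1*(9)*conj(1) + 1*(3*exp(-2*I*pi/5) + 2*exp(-4*I*pi/5) + exp(4*I*pi/5) + 3*exp(2*I*pi/5))*conj(1) + 1*(3*exp(-4*I*pi/5) + exp(-2*I*pi/5) + 3*exp(4*I*pi/5) + 2*exp(2*I*pi/5))*conj(1) + 1*(2*exp(-2*I*pi/5) + 3*exp(-4*I*pi/5) + exp(2*I*pi/5) + 3*exp(4*I*pi/5))*conj(1) + 1*(3*exp(-2*I*pi/5) + exp(-4*I*pi/5) + 2*exp(4*I*pi/5) + 3*exp(2*I*pi/5))*conj(1)]
      = (1/5)[(9) + (3*exp(-2*I*pi/5) + 2*exp(-4*I*pi/5) + exp(4*I*pi/5) + 3*exp(2*I*pi/5)) + (3*exp(-4*I*pi/5) + exp(-2*I*pi/5) + 3*exp(4*I*pi/5) + 2*exp(2*I*pi/5)) + (2*exp(-2*I*pi/5) + 3*exp(-4*I*pi/5) + exp(2*I*pi/5) + 3*exp(4*I*pi/5)) + (3*exp(-2*I*pi/5) + exp(-4*I*pi/5) + 2*exp(4*I*pi/5) + 3*exp(2*I*pi/5))] = 0/5 = 0
  <chi_rho, chi_1> = (1/5)[1*(9)*conj(1) + 1*(3*exp(-2*I*pi/5) + 2*exp(-4*I*pi/5) + exp(4*I*pi/5) + 3*exp(2*I*pi/5))*conj(exp(2*I*pi/5)) + 1*(3*exp(-4*I*pi/5) + exp(-2*I*pi/5) + 3*exp(4*I*pi/5) + 2*exp(2*I*pi/5))*conj(exp(4*I*pi/5)) + 1*(2*exp(-2*I*pi/5) + 3*exp(-4*I*pi/5) + exp(2*I*pi/5) + 3*exp(4*I*pi/5))*conj(exp(-4*I*pi/5)) + 1*(3*exp(-2*I*pi/5) + exp(-4*I*pi/5) + 2*exp(4*I*pi/5) + 3*exp(2*I*pi/5))*conj(exp(-2*I*pi/5))]
      = (1/5)[(9) + (3 + 3*exp(-4*I*pi/5) + exp(2*I*pi/5) + 2*exp(4*I*pi/5)) + (3 + 2*exp(-2*I*pi/5) + exp(4*I*pi/5) + 3*exp(2*I*pi/5)) + (3 + 3*exp(-2*I*pi/5) + exp(-4*I*pi/5) + 2*exp(2*I*pi/5)) + (3 + 2*exp(-4*I*pi/5) + exp(-2*I*pi/5) + 3*exp(4*I*pi/5))] = 15/5 = 3
  <chi_rho, chi_2> = (1/5)[1*(9)*conj(1) + 1*(3*exp(-2*I*pi/5) + 2*exp(-4*I*pi/5) + exp(4*I*pi/5) + 3*exp(2*I*pi/5))*conj(exp(4*I*pi/5)) + 1*(3*exp(-4*I*pi/5) + exp(-2*I*pi/5) + 3*exp(4*I*pi/5) + 2*exp(2*I*pi/5))*conj(exp(-2*I*pi/5)) + 1*(2*exp(-2*I*pi/5) + 3*exp(-4*I*pi/5) + exp(2*I*pi/5) + 3*exp(4*I*pi/5))*conj(exp(2*I*pi/5)) + 1*(3*exp(-2*I*pi/5) + exp(-4*I*pi/5) + 2*exp(4*I*pi/5) + 3*exp(2*I*pi/5))*conj(exp(-4*I*pi/5))]
      = (1/5)[(9) + (1 + 3*exp(-2*I*pi/5) + 3*exp(4*I*pi/5) + 2*exp(2*I*pi/5)) + (1 + 3*exp(-2*I*pi/5) + 3*exp(-4*I*pi/5) + 2*exp(4*I*pi/5)) + (1 + 2*exp(-4*I*pi/5) + 3*exp(4*I*pi/5) + 3*exp(2*I*pi/5)) + (1 + 2*exp(-2*I*pi/5) + 3*exp(-4*I*pi/5) + 3*exp(2*I*pi/5))] = 5/5 = 1
  <chi_rho, chi_3> = (1/5)[1*(9)*conj(1) + 1*(3*exp(-2*I*pi/5) + 2*exp(-4*I*pi/5) + exp(4*I*pi/5) + 3*exp(2*I*pi/5))*conj(exp(-4*I*pi/5)) + 1*(3*exp(-4*I*pi/5) + exp(-2*I*pi/5) + 3*exp(4*I*pi/5) + 2*exp(2*I*pi/5))*conj(exp(2*I*pi/5)) + 1*(2*exp(-2*I*pi/5) + 3*exp(-4*I*pi/5) + exp(2*I*pi/5) + 3*exp(4*I*pi/5))*conj(exp(-2*I*pi/5)) + 1*(3*exp(-2*I*pi/5) + exp(-4*I*pi/5) + 2*exp(4*I*pi/5) + 3*exp(2*I*pi/5))*conj(exp(4*I*pi/5))]
      = (1/5)[(9) + (2 + 3*exp(-4*I*pi/5) + exp(-2*I*pi/5) + 3*exp(2*I*pi/5)) + (2 + exp(-4*I*pi/5) + 3*exp(4*I*pi/5) + 3*exp(2*I*pi/5)) + (2 + 3*exp(-2*I*pi/5) + 3*exp(-4*I*pi/5) + exp(4*I*pi/5)) + (2 + 3*exp(-2*I*pi/5) + exp(2*I*pi/5) + 3*exp(4*I*pi/5))] = 10/5 = 2
  <chi_rho, chi_4> = (1/5)[1*(9)*conj(1) + 1*(3*exp(-2*I*pi/5) + 2*exp(-4*I*pi/5) + exp(4*I*pi/5) + 3*exp(2*I*pi/5))*conj(exp(-2*I*pi/5)) + 1*(3*exp(-4*I*pi/5) + exp(-2*I*pi/5) + 3*exp(4*I*pi/5) + 2*exp(2*I*pi/5))*conj(exp(-4*I*pi/5)) + 1*(2*exp(-2*I*pi/5) + 3*exp(-4*I*pi/5) + exp(2*I*pi/5) + 3*exp(4*I*pi/5))*conj(exp(4*I*pi/5)) + 1*(3*exp(-2*I*pi/5) + exp(-4*I*pi/5) + 2*exp(4*I*pi/5) + 3*exp(2*I*pi/5))*conj(exp(2*I*pi/5))]
      = (1/5)[(9) + (3 + 2*exp(-2*I*pi/5) + exp(-4*I*pi/5) + 3*exp(4*I*pi/5)) + (3 + 3*exp(-2*I*pi/5) + 2*exp(-4*I*pi/5) + exp(2*I*pi/5)) + (3 + exp(-2*I*pi/5) + 2*exp(4*I*pi/5) + 3*exp(2*I*pi/5)) + (3 + 3*exp(-4*I*pi/5) + exp(4*I*pi/5) + 2*exp(2*I*pi/5))] = 15/5 = 3
(Exp terms are combined using exp(i*s)*conj(exp(i*t)) = exp(i*(s-t)), and sums of them are collapsed using the identity that for every m > 1 the m distinct m-th roots of unity sum to 0, e.g. 1 + exp(2*I*pi/3) + exp(-2*I*pi/3) = 0.)
Dimension check: dim(rho) = sum (mult * dim) = 0*1 + 3*1 + 1*1 + 2*1 + 3*1 = 9 = chi_rho(e) = 9.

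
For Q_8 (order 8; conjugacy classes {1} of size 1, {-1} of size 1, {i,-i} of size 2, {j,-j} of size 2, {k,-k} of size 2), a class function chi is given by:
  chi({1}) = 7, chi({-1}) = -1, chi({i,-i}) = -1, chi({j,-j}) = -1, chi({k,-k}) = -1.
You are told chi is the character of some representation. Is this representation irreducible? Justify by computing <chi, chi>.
Not irreducible (reducible): <chi, chi> = 7 > 1.

Working: <chi, chi> = (1/|G|) sum_C |C| * |chi(C)|^2 = (1/8)[1*|7|^2 + 1*|-1|^2 + 2*|-1|^2 + 2*|-1|^2 + 2*|-1|^2]
  = (1/8)[(49) + (1) + (2) + (2) + (2)] = 56/8 = 7.
A character is irreducible iff <chi, chi> = 1, so this representation is reducible.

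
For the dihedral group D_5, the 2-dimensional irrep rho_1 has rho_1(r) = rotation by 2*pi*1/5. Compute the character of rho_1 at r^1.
chi_{rho_1}(r^1) = 2*cos(2*pi*1*1/5) = -1/2 + sqrt(5)/2

Derivation: rho_1(r^1) is rotation by angle 2*pi*1*1/5, whose trace is 2*cos(2*pi*1*1/5) = -1/2 + sqrt(5)/2.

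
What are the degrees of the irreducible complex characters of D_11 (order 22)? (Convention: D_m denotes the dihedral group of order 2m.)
Dimensions: 1, 1, 2, 2, 2, 2, 2

Details: There are 7 irreducibles (= number of conjugacy classes). Their dimensions d_i satisfy sum d_i^2 = |G| = 22: 1 + 1 + 4 + 4 + 4 + 4 + 4 = 22.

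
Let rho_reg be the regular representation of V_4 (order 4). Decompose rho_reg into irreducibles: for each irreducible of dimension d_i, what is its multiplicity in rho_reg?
Each irreducible V_i of dimension d_i appears with multiplicity d_i, i.e. rho_reg = (direct sum over all irreducibles V_i) d_i V_i. The irreducible dimensions for V_4 are 1, 1, 1, 1: 4 irreducibles of dimension 1, each with multiplicity 1. Total dimension 4*1*1 = 4 = |G|.

Justification: General theorem: in the regular representation of a finite group G, each irreducible appears with multiplicity equal to its dimension. Check: dim(rho_reg) = sum d_i^2 = 1 + 1 + 1 + 1 = 4 = |G|.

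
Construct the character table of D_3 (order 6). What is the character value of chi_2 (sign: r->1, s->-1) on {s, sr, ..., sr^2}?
Conjugacy classes: {e} of size 1, {r^1, r^2} of size 2, {s, sr, ..., sr^2} of size 3.
Character table:
  irrep \ class              {e} (size 1)  {r^1, r^2} (size 2)  {s, sr, ..., sr^2} (size 3)
  chi_1 (triv)               1             1                    1                          
  chi_2 (sign: r->1, s->-1)  1             1                    -1                         
  chi_3 (2d, j=1)            2             -1                   0                          

Spot check: chi_2 (sign: r->1, s->-1) on {s, sr, ..., sr^2} = -1.

Why: D_3 has order 2*3 = 6 with 3 conjugacy classes, hence 3 irreducibles. Sum of squared dims 1 + 1 + 4 = 6 = |G|. Linear characters come from the abelianisation; the 2-dimensional irreps have character r^k -> 2*cos(2*pi*j*k/3), reflections -> 0.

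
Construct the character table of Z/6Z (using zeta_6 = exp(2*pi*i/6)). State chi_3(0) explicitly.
Character table of Z/6Z (irreps indexed chi_0,...,chi_5 with chi_k(m) = zeta_6^(k*m), zeta_6 = exp(2*pi*i/6)):
  irrep \ class  {0} (size 1)  {1} (size 1)    {2} (size 1)    {3} (size 1)  {4} (size 1)    {5} (size 1)  
  chi_0          1             1               1               1             1               1             
  chi_1          1             exp(I*pi/3)     exp(2*I*pi/3)   -1            exp(-2*I*pi/3)  exp(-I*pi/3)  
  chi_2          1             exp(2*I*pi/3)   exp(-2*I*pi/3)  1             exp(2*I*pi/3)   exp(-2*I*pi/3)
  chi_3          1             -1              1               -1            1               -1            
  chi_4          1             exp(-2*I*pi/3)  exp(2*I*pi/3)   1             exp(-2*I*pi/3)  exp(2*I*pi/3) 
  chi_5          1             exp(-I*pi/3)    exp(-2*I*pi/3)  -1            exp(2*I*pi/3)   exp(I*pi/3)   

Spot check: chi_3(0) = zeta_6^(3*0) = zeta_6^0 = 1.

Details: Z/6Z is abelian, so all 6 irreducible complex representations are 1-dimensional. They are given by chi_k(m) = zeta_6^(k*m) for k = 0,...,5. Row orthogonality: sum_m chi_k(m) conj(chi_l(m)) = 6 * [k = l].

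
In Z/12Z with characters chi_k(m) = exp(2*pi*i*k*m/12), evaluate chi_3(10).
chi_3(10) = zeta_12^30 = -1

Derivation: chi_3(10) = zeta_12^(3*10) = zeta_12^30. Since zeta_12^12 = 1, this equals zeta_12^6 = exp(2*pi*i*6/12) = -1.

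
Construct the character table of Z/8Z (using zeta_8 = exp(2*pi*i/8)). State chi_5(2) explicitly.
Character table of Z/8Z (irreps indexed chi_0,...,chi_7 with chi_k(m) = zeta_8^(k*m), zeta_8 = exp(2*pi*i/8)):
  irrep \ class  {0} (size 1)  {1} (size 1)    {2} (size 1)  {3} (size 1)    {4} (size 1)  {5} (size 1)    {6} (size 1)  {7} (size 1)  
  chi_0          1             1               1             1               1             1               1             1             
  chi_1          1             exp(I*pi/4)     I             exp(3*I*pi/4)   -1            exp(-3*I*pi/4)  -I            exp(-I*pi/4)  
  chi_2          1             I               -1            -I              1             I               -1            -I            
  chi_3          1             exp(3*I*pi/4)   -I            exp(I*pi/4)     -1            exp(-I*pi/4)    I             exp(-3*I*pi/4)
  chi_4          1             -1              1             -1              1             -1              1             -1            
  chi_5          1             exp(-3*I*pi/4)  I             exp(-I*pi/4)    -1            exp(I*pi/4)     -I            exp(3*I*pi/4) 
  chi_6          1             -I              -1            I               1             -I              -1            I             
  chi_7          1             exp(-I*pi/4)    -I            exp(-3*I*pi/4)  -1            exp(3*I*pi/4)   I             exp(I*pi/4)   

Spot check: chi_5(2) = zeta_8^(5*2) = zeta_8^10 = I.

Reasoning: Z/8Z is abelian, so all 8 irreducible complex representations are 1-dimensional. They are given by chi_k(m) = zeta_8^(k*m) for k = 0,...,7. Row orthogonality: sum_m chi_k(m) conj(chi_l(m)) = 8 * [k = l].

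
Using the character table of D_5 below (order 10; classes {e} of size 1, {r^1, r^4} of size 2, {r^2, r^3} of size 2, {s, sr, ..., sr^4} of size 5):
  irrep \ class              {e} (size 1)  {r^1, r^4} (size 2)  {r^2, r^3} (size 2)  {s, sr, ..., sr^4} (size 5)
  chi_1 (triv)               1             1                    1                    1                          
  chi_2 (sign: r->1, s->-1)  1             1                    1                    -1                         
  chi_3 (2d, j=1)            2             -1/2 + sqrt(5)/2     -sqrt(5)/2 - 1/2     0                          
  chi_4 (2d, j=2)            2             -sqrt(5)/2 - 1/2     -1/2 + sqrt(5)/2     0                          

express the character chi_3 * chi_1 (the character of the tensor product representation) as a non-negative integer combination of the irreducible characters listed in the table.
chi_3 tensor chi_1 = chi_3 (all other irreducibles have multiplicity 0).

Argument: The character of a tensor product is the pointwise product (chi_3 * chi_1)(C) = chi_3(C) * chi_1(C):
  {e}: (2)*(1), {r^1, r^4}: (-1/2 + sqrt(5)/2)*(1), {r^2, r^3}: (-sqrt(5)/2 - 1/2)*(1), {s, sr, ..., sr^4}: (0)*(1)
so (chi_3 * chi_1) takes values
  {e} -> 2, {r^1, r^4} -> -1/2 + sqrt(5)/2, {r^2, r^3} -> -sqrt(5)/2 - 1/2, {s, sr, ..., sr^4} -> 0.
Now take the inner product of this character with each irreducible chi from the table, <chi_3*chi_1, chi> = (1/10) sum_C |C| (chi_3*chi_1)(C) conj(chi(C)):
  <chi_3*chi_1, chi_1> = (1/10)[1*(2)*conj(1) + 2*(-1/2 + sqrt(5)/2)*conj(1) + 2*(-sqrt(5)/2 - 1/2)*conj(1) + 5*(0)*conj(1)]
      = (1/10)[(2) + (-1 + sqrt(5)) + (-sqrt(5) - 1) + (0)] = 0/10 = 0
  <chi_3*chi_1, chi_2> = (1/10)[1*(2)*conj(1) + 2*(-1/2 + sqrt(5)/2)*conj(1) + 2*(-sqrt(5)/2 - 1/2)*conj(1) + 5*(0)*conj(-1)]
      = (1/10)[(2) + (-1 + sqrt(5)) + (-sqrt(5) - 1) + (0)] = 0/10 = 0
  <chi_3*chi_1, chi_3> = (1/10)[1*(2)*conj(2) + 2*(-1/2 + sqrt(5)/2)*conj(-1/2 + sqrt(5)/2) + 2*(-sqrt(5)/2 - 1/2)*conj(-sqrt(5)/2 - 1/2) + 5*(0)*conj(0)]
      = (1/10)[(4) + (3 - sqrt(5)) + (sqrt(5) + 3) + (0)] = 10/10 = 1
  <chi_3*chi_1, chi_4> = (1/10)[1*(2)*conj(2) + 2*(-1/2 + sqrt(5)/2)*conj(-sqrt(5)/2 - 1/2) + 2*(-sqrt(5)/2 - 1/2)*conj(-1/2 + sqrt(5)/2) + 5*(0)*conj(0)]
      = (1/10)[(4) + (-2) + (-2) + (0)] = 0/10 = 0
Hence the multiplicities are chi_3: 1. Dimension check: dim(chi_3)*dim(chi_1) = 2*1 = 2 and sum (mult * dim) = 1*2 = 2.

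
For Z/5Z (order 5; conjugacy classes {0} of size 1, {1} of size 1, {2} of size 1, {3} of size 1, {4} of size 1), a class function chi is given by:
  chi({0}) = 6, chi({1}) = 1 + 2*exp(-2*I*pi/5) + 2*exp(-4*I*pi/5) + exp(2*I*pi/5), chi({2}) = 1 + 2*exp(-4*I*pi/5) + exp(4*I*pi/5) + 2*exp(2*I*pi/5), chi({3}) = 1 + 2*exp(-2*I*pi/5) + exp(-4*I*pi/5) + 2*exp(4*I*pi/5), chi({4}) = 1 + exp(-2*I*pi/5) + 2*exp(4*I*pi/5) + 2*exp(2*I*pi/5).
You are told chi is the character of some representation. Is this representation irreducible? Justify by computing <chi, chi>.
Not irreducible (reducible): <chi, chi> = 10 > 1.

Proof sketch: <chi, chi> = (1/|G|) sum_C |C| * |chi(C)|^2 = (1/5)[1*|6|^2 + 1*|1 + 2*exp(-2*I*pi/5) + 2*exp(-4*I*pi/5) + exp(2*I*pi/5)|^2 + 1*|1 + 2*exp(-4*I*pi/5) + exp(4*I*pi/5) + 2*exp(2*I*pi/5)|^2 + 1*|1 + 2*exp(-2*I*pi/5) + exp(-4*I*pi/5) + 2*exp(4*I*pi/5)|^2 + 1*|1 + exp(-2*I*pi/5) + 2*exp(4*I*pi/5) + 2*exp(2*I*pi/5)|^2]
  = (1/5)[(36) + (10 + 7*exp(-2*I*pi/5) + 6*exp(-4*I*pi/5) + 6*exp(4*I*pi/5) + 7*exp(2*I*pi/5)) + (10 + 6*exp(-2*I*pi/5) + 7*exp(-4*I*pi/5) + 7*exp(4*I*pi/5) + 6*exp(2*I*pi/5)) + (10 + 6*exp(-2*I*pi/5) + 7*exp(-4*I*pi/5) + 7*exp(4*I*pi/5) + 6*exp(2*I*pi/5)) + (10 + 7*exp(-2*I*pi/5) + 6*exp(-4*I*pi/5) + 6*exp(4*I*pi/5) + 7*exp(2*I*pi/5))] = 50/5 = 10.
(Exp terms are combined using exp(i*s)*conj(exp(i*t)) = exp(i*(s-t)), and sums of them are collapsed using the identity that for every m > 1 the m distinct m-th roots of unity sum to 0, e.g. 1 + exp(2*I*pi/3) + exp(-2*I*pi/3) = 0.)
A character is irreducible iff <chi, chi> = 1, so this representation is reducible.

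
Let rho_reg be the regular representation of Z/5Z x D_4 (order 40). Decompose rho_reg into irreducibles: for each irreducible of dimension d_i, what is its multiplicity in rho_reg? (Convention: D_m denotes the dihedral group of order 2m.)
Each irreducible V_i of dimension d_i appears with multiplicity d_i, i.e. rho_reg = (direct sum over all irreducibles V_i) d_i V_i. The irreducible dimensions for Z/5Z x D_4 are 1, 1, 1, 1, 1, 1, 1, 1, 1, 1, 1, 1, 1, 1, 1, 1, 1, 1, 1, 1, 2, 2, 2, 2, 2: 20 irreducibles of dimension 1, each with multiplicity 1; 5 irreducibles of dimension 2, each with multiplicity 2. Total dimension 20*1*1 + 5*2*2 = 40 = |G|.

Reasoning: General theorem: in the regular representation of a finite group G, each irreducible appears with multiplicity equal to its dimension. Check: dim(rho_reg) = sum d_i^2 = 1 + 1 + 1 + 1 + 1 + 1 + 1 + 1 + 1 + 1 + 1 + 1 + 1 + 1 + 1 + 1 + 1 + 1 + 1 + 1 + 4 + 4 + 4 + 4 + 4 = 40 = |G|.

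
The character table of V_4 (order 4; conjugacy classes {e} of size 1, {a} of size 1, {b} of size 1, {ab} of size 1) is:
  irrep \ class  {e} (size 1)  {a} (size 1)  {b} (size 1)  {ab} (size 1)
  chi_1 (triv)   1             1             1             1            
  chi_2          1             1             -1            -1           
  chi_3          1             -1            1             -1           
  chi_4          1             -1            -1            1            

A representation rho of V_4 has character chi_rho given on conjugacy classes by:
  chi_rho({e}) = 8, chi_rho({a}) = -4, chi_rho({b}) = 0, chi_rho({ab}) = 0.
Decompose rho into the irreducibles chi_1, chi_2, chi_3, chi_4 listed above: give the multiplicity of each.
Multiplicities: chi_1: 1, chi_2: 1, chi_3: 3, chi_4: 3.

Why: Use <chi_rho, chi> = (1/|G|) sum_C |C| * chi_rho(C) * conj(chi(C)) with |G| = 4 for each irreducible chi in the table:
  <chi_rho, chi_1> = (1/4)[1*(8)*conj(1) + 1*(-4)*conj(1) + 1*(0)*conj(1) + 1*(0)*conj(1)]
      = (1/4)[(8) + (-4) + (0) + (0)] = 4/4 = 1
  <chi_rho, chi_2> = (1/4)[1*(8)*conj(1) + 1*(-4)*conj(1) + 1*(0)*conj(-1) + 1*(0)*conj(-1)]
      = (1/4)[(8) + (-4) + (0) + (0)] = 4/4 = 1
  <chi_rho, chi_3> = (1/4)[1*(8)*conj(1) + 1*(-4)*conj(-1) + 1*(0)*conj(1) + 1*(0)*conj(-1)]
      = (1/4)[(8) + (4) + (0) + (0)] = 12/4 = 3
  <chi_rho, chi_4> = (1/4)[1*(8)*conj(1) + 1*(-4)*conj(-1) + 1*(0)*conj(-1) + 1*(0)*conj(1)]
      = (1/4)[(8) + (4) + (0) + (0)] = 12/4 = 3
Dimension check: dim(rho) = sum (mult * dim) = 1*1 + 1*1 + 3*1 + 3*1 = 8 = chi_rho(e) = 8.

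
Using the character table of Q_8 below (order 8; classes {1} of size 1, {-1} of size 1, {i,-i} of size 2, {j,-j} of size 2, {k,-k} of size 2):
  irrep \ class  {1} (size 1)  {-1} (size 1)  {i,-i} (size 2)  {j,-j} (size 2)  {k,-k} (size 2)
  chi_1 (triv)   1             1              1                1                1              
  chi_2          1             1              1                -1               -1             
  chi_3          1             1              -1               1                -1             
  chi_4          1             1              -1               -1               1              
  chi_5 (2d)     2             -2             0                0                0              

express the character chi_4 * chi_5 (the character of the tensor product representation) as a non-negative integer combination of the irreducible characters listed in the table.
chi_4 tensor chi_5 = chi_5 (all other irreducibles have multiplicity 0).

Solution. The character of a tensor product is the pointwise product (chi_4 * chi_5)(C) = chi_4(C) * chi_5(C):
  {1}: (1)*(2), {-1}: (1)*(-2), {i,-i}: (-1)*(0), {j,-j}: (-1)*(0), {k,-k}: (1)*(0)
so (chi_4 * chi_5) takes values
  {1} -> 2, {-1} -> -2, {i,-i} -> 0, {j,-j} -> 0, {k,-k} -> 0.
Now take the inner product of this character with each irreducible chi from the table, <chi_4*chi_5, chi> = (1/8) sum_C |C| (chi_4*chi_5)(C) conj(chi(C)):
  <chi_4*chi_5, chi_1> = (1/8)[1*(2)*conj(1) + 1*(-2)*conj(1) + 2*(0)*conj(1) + 2*(0)*conj(1) + 2*(0)*conj(1)]
      = (1/8)[(2) + (-2) + (0) + (0) + (0)] = 0/8 = 0
  <chi_4*chi_5, chi_2> = (1/8)[1*(2)*conj(1) + 1*(-2)*conj(1) + 2*(0)*conj(1) + 2*(0)*conj(-1) + 2*(0)*conj(-1)]
      = (1/8)[(2) + (-2) + (0) + (0) + (0)] = 0/8 = 0
  <chi_4*chi_5, chi_3> = (1/8)[1*(2)*conj(1) + 1*(-2)*conj(1) + 2*(0)*conj(-1) + 2*(0)*conj(1) + 2*(0)*conj(-1)]
      = (1/8)[(2) + (-2) + (0) + (0) + (0)] = 0/8 = 0
  <chi_4*chi_5, chi_4> = (1/8)[1*(2)*conj(1) + 1*(-2)*conj(1) + 2*(0)*conj(-1) + 2*(0)*conj(-1) + 2*(0)*conj(1)]
      = (1/8)[(2) + (-2) + (0) + (0) + (0)] = 0/8 = 0
  <chi_4*chi_5, chi_5> = (1/8)[1*(2)*conj(2) + 1*(-2)*conj(-2) + 2*(0)*conj(0) + 2*(0)*conj(0) + 2*(0)*conj(0)]
      = (1/8)[(4) + (4) + (0) + (0) + (0)] = 8/8 = 1
Hence the multiplicities are chi_5: 1. Dimension check: dim(chi_4)*dim(chi_5) = 1*2 = 2 and sum (mult * dim) = 1*2 = 2.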